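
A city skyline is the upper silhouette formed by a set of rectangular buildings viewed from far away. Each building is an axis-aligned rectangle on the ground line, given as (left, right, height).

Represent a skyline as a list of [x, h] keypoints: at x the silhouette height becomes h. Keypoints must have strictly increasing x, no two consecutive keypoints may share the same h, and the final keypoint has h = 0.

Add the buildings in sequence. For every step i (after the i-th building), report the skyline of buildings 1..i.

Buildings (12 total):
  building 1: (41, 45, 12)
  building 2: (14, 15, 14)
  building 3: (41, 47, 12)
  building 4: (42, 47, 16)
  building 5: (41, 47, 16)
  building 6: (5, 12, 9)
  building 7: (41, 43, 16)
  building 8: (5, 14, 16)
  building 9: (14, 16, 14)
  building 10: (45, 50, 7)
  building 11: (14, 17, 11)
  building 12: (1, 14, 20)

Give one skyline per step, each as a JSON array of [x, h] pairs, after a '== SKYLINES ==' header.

== SKYLINES ==
[[41,12],[45,0]]
[[14,14],[15,0],[41,12],[45,0]]
[[14,14],[15,0],[41,12],[47,0]]
[[14,14],[15,0],[41,12],[42,16],[47,0]]
[[14,14],[15,0],[41,16],[47,0]]
[[5,9],[12,0],[14,14],[15,0],[41,16],[47,0]]
[[5,9],[12,0],[14,14],[15,0],[41,16],[47,0]]
[[5,16],[14,14],[15,0],[41,16],[47,0]]
[[5,16],[14,14],[16,0],[41,16],[47,0]]
[[5,16],[14,14],[16,0],[41,16],[47,7],[50,0]]
[[5,16],[14,14],[16,11],[17,0],[41,16],[47,7],[50,0]]
[[1,20],[14,14],[16,11],[17,0],[41,16],[47,7],[50,0]]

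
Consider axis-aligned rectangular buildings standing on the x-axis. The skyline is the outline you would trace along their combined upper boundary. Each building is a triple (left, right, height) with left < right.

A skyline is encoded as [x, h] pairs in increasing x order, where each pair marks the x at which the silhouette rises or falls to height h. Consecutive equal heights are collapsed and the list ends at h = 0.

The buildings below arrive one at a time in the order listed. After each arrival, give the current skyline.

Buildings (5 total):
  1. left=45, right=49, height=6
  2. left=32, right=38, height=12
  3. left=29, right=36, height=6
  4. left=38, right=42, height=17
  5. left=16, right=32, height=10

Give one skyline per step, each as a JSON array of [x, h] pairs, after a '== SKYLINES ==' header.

== SKYLINES ==
[[45,6],[49,0]]
[[32,12],[38,0],[45,6],[49,0]]
[[29,6],[32,12],[38,0],[45,6],[49,0]]
[[29,6],[32,12],[38,17],[42,0],[45,6],[49,0]]
[[16,10],[32,12],[38,17],[42,0],[45,6],[49,0]]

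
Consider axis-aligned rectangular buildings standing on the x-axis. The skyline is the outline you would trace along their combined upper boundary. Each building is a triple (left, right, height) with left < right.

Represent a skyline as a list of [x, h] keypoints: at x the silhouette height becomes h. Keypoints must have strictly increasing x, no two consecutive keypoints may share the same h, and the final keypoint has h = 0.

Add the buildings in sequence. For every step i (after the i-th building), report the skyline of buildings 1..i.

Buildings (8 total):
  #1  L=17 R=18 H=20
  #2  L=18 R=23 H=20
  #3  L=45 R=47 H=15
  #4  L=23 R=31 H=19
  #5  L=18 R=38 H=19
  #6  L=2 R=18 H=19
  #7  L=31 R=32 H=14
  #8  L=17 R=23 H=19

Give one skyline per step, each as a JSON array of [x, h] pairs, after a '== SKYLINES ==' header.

== SKYLINES ==
[[17,20],[18,0]]
[[17,20],[23,0]]
[[17,20],[23,0],[45,15],[47,0]]
[[17,20],[23,19],[31,0],[45,15],[47,0]]
[[17,20],[23,19],[38,0],[45,15],[47,0]]
[[2,19],[17,20],[23,19],[38,0],[45,15],[47,0]]
[[2,19],[17,20],[23,19],[38,0],[45,15],[47,0]]
[[2,19],[17,20],[23,19],[38,0],[45,15],[47,0]]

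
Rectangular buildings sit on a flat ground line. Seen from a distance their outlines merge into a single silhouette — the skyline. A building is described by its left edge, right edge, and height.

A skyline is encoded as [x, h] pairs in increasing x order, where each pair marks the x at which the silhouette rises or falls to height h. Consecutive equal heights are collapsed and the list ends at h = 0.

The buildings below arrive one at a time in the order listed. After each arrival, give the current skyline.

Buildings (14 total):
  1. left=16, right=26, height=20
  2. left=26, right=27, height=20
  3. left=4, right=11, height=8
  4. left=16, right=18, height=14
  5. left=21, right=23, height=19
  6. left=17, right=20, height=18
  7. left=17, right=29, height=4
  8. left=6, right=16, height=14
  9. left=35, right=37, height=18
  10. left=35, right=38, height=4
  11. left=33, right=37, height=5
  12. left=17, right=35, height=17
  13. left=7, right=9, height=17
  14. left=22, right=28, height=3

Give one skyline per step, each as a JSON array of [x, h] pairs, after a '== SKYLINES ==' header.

== SKYLINES ==
[[16,20],[26,0]]
[[16,20],[27,0]]
[[4,8],[11,0],[16,20],[27,0]]
[[4,8],[11,0],[16,20],[27,0]]
[[4,8],[11,0],[16,20],[27,0]]
[[4,8],[11,0],[16,20],[27,0]]
[[4,8],[11,0],[16,20],[27,4],[29,0]]
[[4,8],[6,14],[16,20],[27,4],[29,0]]
[[4,8],[6,14],[16,20],[27,4],[29,0],[35,18],[37,0]]
[[4,8],[6,14],[16,20],[27,4],[29,0],[35,18],[37,4],[38,0]]
[[4,8],[6,14],[16,20],[27,4],[29,0],[33,5],[35,18],[37,4],[38,0]]
[[4,8],[6,14],[16,20],[27,17],[35,18],[37,4],[38,0]]
[[4,8],[6,14],[7,17],[9,14],[16,20],[27,17],[35,18],[37,4],[38,0]]
[[4,8],[6,14],[7,17],[9,14],[16,20],[27,17],[35,18],[37,4],[38,0]]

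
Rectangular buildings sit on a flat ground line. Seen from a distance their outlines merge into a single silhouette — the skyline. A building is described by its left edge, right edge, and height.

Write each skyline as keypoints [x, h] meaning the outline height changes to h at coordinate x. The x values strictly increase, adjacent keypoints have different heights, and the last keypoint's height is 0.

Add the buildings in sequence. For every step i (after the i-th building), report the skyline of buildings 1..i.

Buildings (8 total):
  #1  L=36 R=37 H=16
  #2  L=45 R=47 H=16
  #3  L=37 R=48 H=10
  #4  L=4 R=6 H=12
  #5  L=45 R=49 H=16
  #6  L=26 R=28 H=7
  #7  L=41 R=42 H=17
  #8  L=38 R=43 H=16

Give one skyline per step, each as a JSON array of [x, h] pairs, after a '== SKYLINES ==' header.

== SKYLINES ==
[[36,16],[37,0]]
[[36,16],[37,0],[45,16],[47,0]]
[[36,16],[37,10],[45,16],[47,10],[48,0]]
[[4,12],[6,0],[36,16],[37,10],[45,16],[47,10],[48,0]]
[[4,12],[6,0],[36,16],[37,10],[45,16],[49,0]]
[[4,12],[6,0],[26,7],[28,0],[36,16],[37,10],[45,16],[49,0]]
[[4,12],[6,0],[26,7],[28,0],[36,16],[37,10],[41,17],[42,10],[45,16],[49,0]]
[[4,12],[6,0],[26,7],[28,0],[36,16],[37,10],[38,16],[41,17],[42,16],[43,10],[45,16],[49,0]]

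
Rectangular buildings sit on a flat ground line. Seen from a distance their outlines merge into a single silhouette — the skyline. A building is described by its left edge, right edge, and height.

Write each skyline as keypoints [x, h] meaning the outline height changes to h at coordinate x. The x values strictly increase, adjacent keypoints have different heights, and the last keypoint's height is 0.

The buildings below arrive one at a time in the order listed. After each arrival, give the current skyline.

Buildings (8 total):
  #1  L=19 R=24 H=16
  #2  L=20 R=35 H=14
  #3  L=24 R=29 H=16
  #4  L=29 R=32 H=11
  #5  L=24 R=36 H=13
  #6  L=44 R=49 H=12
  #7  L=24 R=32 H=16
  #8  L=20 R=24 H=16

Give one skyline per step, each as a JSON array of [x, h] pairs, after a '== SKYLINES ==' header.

== SKYLINES ==
[[19,16],[24,0]]
[[19,16],[24,14],[35,0]]
[[19,16],[29,14],[35,0]]
[[19,16],[29,14],[35,0]]
[[19,16],[29,14],[35,13],[36,0]]
[[19,16],[29,14],[35,13],[36,0],[44,12],[49,0]]
[[19,16],[32,14],[35,13],[36,0],[44,12],[49,0]]
[[19,16],[32,14],[35,13],[36,0],[44,12],[49,0]]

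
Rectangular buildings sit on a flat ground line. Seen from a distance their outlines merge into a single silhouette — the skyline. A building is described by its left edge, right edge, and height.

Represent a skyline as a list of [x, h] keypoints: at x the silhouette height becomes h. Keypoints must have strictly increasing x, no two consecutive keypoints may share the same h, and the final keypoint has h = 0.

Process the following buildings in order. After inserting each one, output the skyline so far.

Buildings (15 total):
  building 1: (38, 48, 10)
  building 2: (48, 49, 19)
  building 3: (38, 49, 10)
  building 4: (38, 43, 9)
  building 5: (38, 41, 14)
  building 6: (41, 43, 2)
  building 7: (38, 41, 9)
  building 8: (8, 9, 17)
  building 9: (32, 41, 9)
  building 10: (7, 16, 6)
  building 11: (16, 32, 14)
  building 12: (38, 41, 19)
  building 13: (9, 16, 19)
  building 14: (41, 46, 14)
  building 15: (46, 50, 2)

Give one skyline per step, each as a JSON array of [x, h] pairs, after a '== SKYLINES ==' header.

== SKYLINES ==
[[38,10],[48,0]]
[[38,10],[48,19],[49,0]]
[[38,10],[48,19],[49,0]]
[[38,10],[48,19],[49,0]]
[[38,14],[41,10],[48,19],[49,0]]
[[38,14],[41,10],[48,19],[49,0]]
[[38,14],[41,10],[48,19],[49,0]]
[[8,17],[9,0],[38,14],[41,10],[48,19],[49,0]]
[[8,17],[9,0],[32,9],[38,14],[41,10],[48,19],[49,0]]
[[7,6],[8,17],[9,6],[16,0],[32,9],[38,14],[41,10],[48,19],[49,0]]
[[7,6],[8,17],[9,6],[16,14],[32,9],[38,14],[41,10],[48,19],[49,0]]
[[7,6],[8,17],[9,6],[16,14],[32,9],[38,19],[41,10],[48,19],[49,0]]
[[7,6],[8,17],[9,19],[16,14],[32,9],[38,19],[41,10],[48,19],[49,0]]
[[7,6],[8,17],[9,19],[16,14],[32,9],[38,19],[41,14],[46,10],[48,19],[49,0]]
[[7,6],[8,17],[9,19],[16,14],[32,9],[38,19],[41,14],[46,10],[48,19],[49,2],[50,0]]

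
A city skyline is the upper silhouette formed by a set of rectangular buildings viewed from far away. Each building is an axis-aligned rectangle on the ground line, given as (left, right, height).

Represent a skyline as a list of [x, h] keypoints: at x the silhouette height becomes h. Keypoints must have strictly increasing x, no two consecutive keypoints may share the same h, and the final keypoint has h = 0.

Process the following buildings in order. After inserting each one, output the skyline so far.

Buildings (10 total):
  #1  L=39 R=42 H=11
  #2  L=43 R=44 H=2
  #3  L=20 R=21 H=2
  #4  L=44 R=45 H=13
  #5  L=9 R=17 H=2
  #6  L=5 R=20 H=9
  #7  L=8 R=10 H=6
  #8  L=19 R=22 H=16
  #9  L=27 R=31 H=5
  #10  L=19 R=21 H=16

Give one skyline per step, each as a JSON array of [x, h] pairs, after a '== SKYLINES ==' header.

== SKYLINES ==
[[39,11],[42,0]]
[[39,11],[42,0],[43,2],[44,0]]
[[20,2],[21,0],[39,11],[42,0],[43,2],[44,0]]
[[20,2],[21,0],[39,11],[42,0],[43,2],[44,13],[45,0]]
[[9,2],[17,0],[20,2],[21,0],[39,11],[42,0],[43,2],[44,13],[45,0]]
[[5,9],[20,2],[21,0],[39,11],[42,0],[43,2],[44,13],[45,0]]
[[5,9],[20,2],[21,0],[39,11],[42,0],[43,2],[44,13],[45,0]]
[[5,9],[19,16],[22,0],[39,11],[42,0],[43,2],[44,13],[45,0]]
[[5,9],[19,16],[22,0],[27,5],[31,0],[39,11],[42,0],[43,2],[44,13],[45,0]]
[[5,9],[19,16],[22,0],[27,5],[31,0],[39,11],[42,0],[43,2],[44,13],[45,0]]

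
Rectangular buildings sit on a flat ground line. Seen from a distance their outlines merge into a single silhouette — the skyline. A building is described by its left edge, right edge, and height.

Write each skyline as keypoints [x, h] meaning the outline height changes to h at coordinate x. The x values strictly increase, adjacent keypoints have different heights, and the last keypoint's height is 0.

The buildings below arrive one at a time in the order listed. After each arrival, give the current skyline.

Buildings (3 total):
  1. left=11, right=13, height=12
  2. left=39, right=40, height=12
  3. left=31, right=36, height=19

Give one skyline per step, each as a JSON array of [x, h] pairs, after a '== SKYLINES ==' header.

== SKYLINES ==
[[11,12],[13,0]]
[[11,12],[13,0],[39,12],[40,0]]
[[11,12],[13,0],[31,19],[36,0],[39,12],[40,0]]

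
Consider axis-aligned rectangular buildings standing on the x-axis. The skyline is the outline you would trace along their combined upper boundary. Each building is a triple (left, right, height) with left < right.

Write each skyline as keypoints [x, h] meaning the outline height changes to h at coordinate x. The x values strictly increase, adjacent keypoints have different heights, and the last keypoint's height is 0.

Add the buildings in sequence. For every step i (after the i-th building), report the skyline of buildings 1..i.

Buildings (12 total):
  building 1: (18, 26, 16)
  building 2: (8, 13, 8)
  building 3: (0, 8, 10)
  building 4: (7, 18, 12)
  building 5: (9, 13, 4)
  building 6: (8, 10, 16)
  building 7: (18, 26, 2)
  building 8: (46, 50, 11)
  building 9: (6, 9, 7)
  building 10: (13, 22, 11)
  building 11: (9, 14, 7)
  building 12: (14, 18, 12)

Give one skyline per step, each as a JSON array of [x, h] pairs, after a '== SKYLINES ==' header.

== SKYLINES ==
[[18,16],[26,0]]
[[8,8],[13,0],[18,16],[26,0]]
[[0,10],[8,8],[13,0],[18,16],[26,0]]
[[0,10],[7,12],[18,16],[26,0]]
[[0,10],[7,12],[18,16],[26,0]]
[[0,10],[7,12],[8,16],[10,12],[18,16],[26,0]]
[[0,10],[7,12],[8,16],[10,12],[18,16],[26,0]]
[[0,10],[7,12],[8,16],[10,12],[18,16],[26,0],[46,11],[50,0]]
[[0,10],[7,12],[8,16],[10,12],[18,16],[26,0],[46,11],[50,0]]
[[0,10],[7,12],[8,16],[10,12],[18,16],[26,0],[46,11],[50,0]]
[[0,10],[7,12],[8,16],[10,12],[18,16],[26,0],[46,11],[50,0]]
[[0,10],[7,12],[8,16],[10,12],[18,16],[26,0],[46,11],[50,0]]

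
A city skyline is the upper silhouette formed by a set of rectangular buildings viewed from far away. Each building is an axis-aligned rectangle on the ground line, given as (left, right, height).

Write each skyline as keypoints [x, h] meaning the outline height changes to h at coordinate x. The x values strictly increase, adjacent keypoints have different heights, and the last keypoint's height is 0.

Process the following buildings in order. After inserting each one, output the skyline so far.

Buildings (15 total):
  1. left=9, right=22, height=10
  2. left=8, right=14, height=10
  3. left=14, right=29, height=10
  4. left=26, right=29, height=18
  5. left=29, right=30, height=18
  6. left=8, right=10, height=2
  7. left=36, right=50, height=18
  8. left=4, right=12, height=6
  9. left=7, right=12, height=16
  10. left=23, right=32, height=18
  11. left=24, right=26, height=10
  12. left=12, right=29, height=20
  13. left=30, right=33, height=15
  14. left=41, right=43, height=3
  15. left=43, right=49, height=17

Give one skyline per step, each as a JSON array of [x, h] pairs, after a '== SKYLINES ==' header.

== SKYLINES ==
[[9,10],[22,0]]
[[8,10],[22,0]]
[[8,10],[29,0]]
[[8,10],[26,18],[29,0]]
[[8,10],[26,18],[30,0]]
[[8,10],[26,18],[30,0]]
[[8,10],[26,18],[30,0],[36,18],[50,0]]
[[4,6],[8,10],[26,18],[30,0],[36,18],[50,0]]
[[4,6],[7,16],[12,10],[26,18],[30,0],[36,18],[50,0]]
[[4,6],[7,16],[12,10],[23,18],[32,0],[36,18],[50,0]]
[[4,6],[7,16],[12,10],[23,18],[32,0],[36,18],[50,0]]
[[4,6],[7,16],[12,20],[29,18],[32,0],[36,18],[50,0]]
[[4,6],[7,16],[12,20],[29,18],[32,15],[33,0],[36,18],[50,0]]
[[4,6],[7,16],[12,20],[29,18],[32,15],[33,0],[36,18],[50,0]]
[[4,6],[7,16],[12,20],[29,18],[32,15],[33,0],[36,18],[50,0]]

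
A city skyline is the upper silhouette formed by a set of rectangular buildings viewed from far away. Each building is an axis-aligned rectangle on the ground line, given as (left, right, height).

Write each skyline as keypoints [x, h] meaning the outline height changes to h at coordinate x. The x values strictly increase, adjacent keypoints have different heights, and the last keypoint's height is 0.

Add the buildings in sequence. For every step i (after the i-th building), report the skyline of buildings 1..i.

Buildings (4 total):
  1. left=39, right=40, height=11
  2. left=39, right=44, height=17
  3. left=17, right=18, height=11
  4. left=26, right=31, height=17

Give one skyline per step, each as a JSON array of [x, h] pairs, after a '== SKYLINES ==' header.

== SKYLINES ==
[[39,11],[40,0]]
[[39,17],[44,0]]
[[17,11],[18,0],[39,17],[44,0]]
[[17,11],[18,0],[26,17],[31,0],[39,17],[44,0]]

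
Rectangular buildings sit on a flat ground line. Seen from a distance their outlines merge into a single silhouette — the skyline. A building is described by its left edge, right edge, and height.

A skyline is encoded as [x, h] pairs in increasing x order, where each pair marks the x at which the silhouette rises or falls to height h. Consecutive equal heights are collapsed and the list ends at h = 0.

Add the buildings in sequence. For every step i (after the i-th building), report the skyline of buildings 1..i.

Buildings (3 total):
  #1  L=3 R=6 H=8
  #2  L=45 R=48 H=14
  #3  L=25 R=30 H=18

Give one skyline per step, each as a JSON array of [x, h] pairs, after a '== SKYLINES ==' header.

== SKYLINES ==
[[3,8],[6,0]]
[[3,8],[6,0],[45,14],[48,0]]
[[3,8],[6,0],[25,18],[30,0],[45,14],[48,0]]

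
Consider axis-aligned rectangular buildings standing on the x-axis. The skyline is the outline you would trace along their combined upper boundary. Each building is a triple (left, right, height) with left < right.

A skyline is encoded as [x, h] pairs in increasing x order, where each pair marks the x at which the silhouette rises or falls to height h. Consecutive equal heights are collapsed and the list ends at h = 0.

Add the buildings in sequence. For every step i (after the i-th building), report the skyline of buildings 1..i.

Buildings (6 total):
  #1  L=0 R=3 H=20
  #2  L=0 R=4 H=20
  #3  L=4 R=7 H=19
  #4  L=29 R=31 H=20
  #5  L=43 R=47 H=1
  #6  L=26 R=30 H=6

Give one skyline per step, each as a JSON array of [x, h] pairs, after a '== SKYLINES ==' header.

== SKYLINES ==
[[0,20],[3,0]]
[[0,20],[4,0]]
[[0,20],[4,19],[7,0]]
[[0,20],[4,19],[7,0],[29,20],[31,0]]
[[0,20],[4,19],[7,0],[29,20],[31,0],[43,1],[47,0]]
[[0,20],[4,19],[7,0],[26,6],[29,20],[31,0],[43,1],[47,0]]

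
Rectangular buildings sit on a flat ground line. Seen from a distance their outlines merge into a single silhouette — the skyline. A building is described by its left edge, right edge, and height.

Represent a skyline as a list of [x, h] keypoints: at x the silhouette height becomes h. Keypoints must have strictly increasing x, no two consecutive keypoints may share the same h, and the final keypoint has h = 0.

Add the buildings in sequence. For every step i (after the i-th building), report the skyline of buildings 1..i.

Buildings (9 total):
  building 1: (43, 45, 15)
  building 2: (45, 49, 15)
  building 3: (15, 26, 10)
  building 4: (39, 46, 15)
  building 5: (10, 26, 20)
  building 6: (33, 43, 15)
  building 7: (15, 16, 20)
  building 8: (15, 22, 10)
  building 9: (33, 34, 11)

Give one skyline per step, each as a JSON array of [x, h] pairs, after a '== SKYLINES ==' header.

== SKYLINES ==
[[43,15],[45,0]]
[[43,15],[49,0]]
[[15,10],[26,0],[43,15],[49,0]]
[[15,10],[26,0],[39,15],[49,0]]
[[10,20],[26,0],[39,15],[49,0]]
[[10,20],[26,0],[33,15],[49,0]]
[[10,20],[26,0],[33,15],[49,0]]
[[10,20],[26,0],[33,15],[49,0]]
[[10,20],[26,0],[33,15],[49,0]]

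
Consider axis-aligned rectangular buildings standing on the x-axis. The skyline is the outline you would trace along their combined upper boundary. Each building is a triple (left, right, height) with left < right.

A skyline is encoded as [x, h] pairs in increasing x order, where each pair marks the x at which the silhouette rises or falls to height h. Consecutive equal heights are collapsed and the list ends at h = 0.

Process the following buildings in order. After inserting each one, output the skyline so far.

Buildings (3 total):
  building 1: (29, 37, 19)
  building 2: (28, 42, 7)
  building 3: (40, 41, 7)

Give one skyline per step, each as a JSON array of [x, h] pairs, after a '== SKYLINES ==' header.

== SKYLINES ==
[[29,19],[37,0]]
[[28,7],[29,19],[37,7],[42,0]]
[[28,7],[29,19],[37,7],[42,0]]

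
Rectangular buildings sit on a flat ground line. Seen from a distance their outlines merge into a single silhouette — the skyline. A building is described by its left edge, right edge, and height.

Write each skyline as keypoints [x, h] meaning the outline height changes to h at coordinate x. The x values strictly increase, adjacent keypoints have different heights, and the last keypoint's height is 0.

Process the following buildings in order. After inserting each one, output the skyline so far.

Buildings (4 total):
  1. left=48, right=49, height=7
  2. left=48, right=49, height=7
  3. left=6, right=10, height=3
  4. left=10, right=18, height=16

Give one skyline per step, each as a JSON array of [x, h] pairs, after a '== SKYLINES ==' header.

== SKYLINES ==
[[48,7],[49,0]]
[[48,7],[49,0]]
[[6,3],[10,0],[48,7],[49,0]]
[[6,3],[10,16],[18,0],[48,7],[49,0]]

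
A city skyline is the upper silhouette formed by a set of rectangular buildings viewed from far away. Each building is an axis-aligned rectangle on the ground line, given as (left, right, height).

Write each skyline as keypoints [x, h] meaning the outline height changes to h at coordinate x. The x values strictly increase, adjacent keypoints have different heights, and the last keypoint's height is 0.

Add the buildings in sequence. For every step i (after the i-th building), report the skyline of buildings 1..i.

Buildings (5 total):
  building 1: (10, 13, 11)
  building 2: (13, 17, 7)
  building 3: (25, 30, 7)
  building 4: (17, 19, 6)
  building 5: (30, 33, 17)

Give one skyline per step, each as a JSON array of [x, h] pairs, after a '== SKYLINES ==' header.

== SKYLINES ==
[[10,11],[13,0]]
[[10,11],[13,7],[17,0]]
[[10,11],[13,7],[17,0],[25,7],[30,0]]
[[10,11],[13,7],[17,6],[19,0],[25,7],[30,0]]
[[10,11],[13,7],[17,6],[19,0],[25,7],[30,17],[33,0]]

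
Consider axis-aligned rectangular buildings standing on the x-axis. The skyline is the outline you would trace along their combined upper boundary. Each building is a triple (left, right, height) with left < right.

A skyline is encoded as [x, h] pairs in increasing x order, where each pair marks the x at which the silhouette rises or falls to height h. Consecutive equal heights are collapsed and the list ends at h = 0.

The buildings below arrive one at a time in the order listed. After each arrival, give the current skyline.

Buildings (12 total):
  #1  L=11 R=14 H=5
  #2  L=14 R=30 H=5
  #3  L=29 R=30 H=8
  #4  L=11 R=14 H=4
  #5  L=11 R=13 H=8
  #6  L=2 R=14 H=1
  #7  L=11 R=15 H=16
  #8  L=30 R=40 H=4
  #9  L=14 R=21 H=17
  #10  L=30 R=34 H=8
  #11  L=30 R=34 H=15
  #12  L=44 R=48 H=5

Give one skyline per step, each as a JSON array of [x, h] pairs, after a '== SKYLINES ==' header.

== SKYLINES ==
[[11,5],[14,0]]
[[11,5],[30,0]]
[[11,5],[29,8],[30,0]]
[[11,5],[29,8],[30,0]]
[[11,8],[13,5],[29,8],[30,0]]
[[2,1],[11,8],[13,5],[29,8],[30,0]]
[[2,1],[11,16],[15,5],[29,8],[30,0]]
[[2,1],[11,16],[15,5],[29,8],[30,4],[40,0]]
[[2,1],[11,16],[14,17],[21,5],[29,8],[30,4],[40,0]]
[[2,1],[11,16],[14,17],[21,5],[29,8],[34,4],[40,0]]
[[2,1],[11,16],[14,17],[21,5],[29,8],[30,15],[34,4],[40,0]]
[[2,1],[11,16],[14,17],[21,5],[29,8],[30,15],[34,4],[40,0],[44,5],[48,0]]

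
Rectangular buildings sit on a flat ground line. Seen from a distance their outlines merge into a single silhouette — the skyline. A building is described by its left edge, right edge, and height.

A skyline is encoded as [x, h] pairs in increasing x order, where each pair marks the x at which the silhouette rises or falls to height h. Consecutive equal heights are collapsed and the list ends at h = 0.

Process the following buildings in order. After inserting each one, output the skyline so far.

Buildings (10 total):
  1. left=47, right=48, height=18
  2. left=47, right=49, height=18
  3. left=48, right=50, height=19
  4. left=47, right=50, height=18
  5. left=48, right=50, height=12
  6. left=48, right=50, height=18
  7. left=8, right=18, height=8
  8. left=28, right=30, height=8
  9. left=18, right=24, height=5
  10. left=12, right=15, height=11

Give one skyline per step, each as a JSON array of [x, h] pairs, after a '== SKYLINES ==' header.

== SKYLINES ==
[[47,18],[48,0]]
[[47,18],[49,0]]
[[47,18],[48,19],[50,0]]
[[47,18],[48,19],[50,0]]
[[47,18],[48,19],[50,0]]
[[47,18],[48,19],[50,0]]
[[8,8],[18,0],[47,18],[48,19],[50,0]]
[[8,8],[18,0],[28,8],[30,0],[47,18],[48,19],[50,0]]
[[8,8],[18,5],[24,0],[28,8],[30,0],[47,18],[48,19],[50,0]]
[[8,8],[12,11],[15,8],[18,5],[24,0],[28,8],[30,0],[47,18],[48,19],[50,0]]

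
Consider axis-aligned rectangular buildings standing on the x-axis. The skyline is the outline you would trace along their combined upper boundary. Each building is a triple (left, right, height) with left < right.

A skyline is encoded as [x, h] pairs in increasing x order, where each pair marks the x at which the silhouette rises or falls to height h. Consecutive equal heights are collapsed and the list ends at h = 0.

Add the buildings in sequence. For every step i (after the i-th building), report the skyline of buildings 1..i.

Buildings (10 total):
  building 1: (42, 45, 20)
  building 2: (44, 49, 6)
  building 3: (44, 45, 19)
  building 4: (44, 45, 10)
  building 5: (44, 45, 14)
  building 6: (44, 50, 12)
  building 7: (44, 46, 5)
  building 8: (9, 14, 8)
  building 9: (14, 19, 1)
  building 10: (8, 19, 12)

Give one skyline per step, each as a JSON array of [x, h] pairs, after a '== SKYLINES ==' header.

== SKYLINES ==
[[42,20],[45,0]]
[[42,20],[45,6],[49,0]]
[[42,20],[45,6],[49,0]]
[[42,20],[45,6],[49,0]]
[[42,20],[45,6],[49,0]]
[[42,20],[45,12],[50,0]]
[[42,20],[45,12],[50,0]]
[[9,8],[14,0],[42,20],[45,12],[50,0]]
[[9,8],[14,1],[19,0],[42,20],[45,12],[50,0]]
[[8,12],[19,0],[42,20],[45,12],[50,0]]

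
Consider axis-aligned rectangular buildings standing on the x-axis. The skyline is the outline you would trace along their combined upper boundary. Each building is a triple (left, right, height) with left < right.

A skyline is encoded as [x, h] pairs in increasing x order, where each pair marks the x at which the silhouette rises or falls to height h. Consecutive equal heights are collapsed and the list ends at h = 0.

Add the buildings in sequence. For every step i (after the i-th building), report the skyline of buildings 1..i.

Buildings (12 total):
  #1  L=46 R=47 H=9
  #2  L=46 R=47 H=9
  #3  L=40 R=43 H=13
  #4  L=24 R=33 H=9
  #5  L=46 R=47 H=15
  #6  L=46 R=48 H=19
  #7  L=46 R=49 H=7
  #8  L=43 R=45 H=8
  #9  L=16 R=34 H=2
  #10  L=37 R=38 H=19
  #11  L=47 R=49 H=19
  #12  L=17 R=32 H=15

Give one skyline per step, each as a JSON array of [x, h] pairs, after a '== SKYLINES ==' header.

== SKYLINES ==
[[46,9],[47,0]]
[[46,9],[47,0]]
[[40,13],[43,0],[46,9],[47,0]]
[[24,9],[33,0],[40,13],[43,0],[46,9],[47,0]]
[[24,9],[33,0],[40,13],[43,0],[46,15],[47,0]]
[[24,9],[33,0],[40,13],[43,0],[46,19],[48,0]]
[[24,9],[33,0],[40,13],[43,0],[46,19],[48,7],[49,0]]
[[24,9],[33,0],[40,13],[43,8],[45,0],[46,19],[48,7],[49,0]]
[[16,2],[24,9],[33,2],[34,0],[40,13],[43,8],[45,0],[46,19],[48,7],[49,0]]
[[16,2],[24,9],[33,2],[34,0],[37,19],[38,0],[40,13],[43,8],[45,0],[46,19],[48,7],[49,0]]
[[16,2],[24,9],[33,2],[34,0],[37,19],[38,0],[40,13],[43,8],[45,0],[46,19],[49,0]]
[[16,2],[17,15],[32,9],[33,2],[34,0],[37,19],[38,0],[40,13],[43,8],[45,0],[46,19],[49,0]]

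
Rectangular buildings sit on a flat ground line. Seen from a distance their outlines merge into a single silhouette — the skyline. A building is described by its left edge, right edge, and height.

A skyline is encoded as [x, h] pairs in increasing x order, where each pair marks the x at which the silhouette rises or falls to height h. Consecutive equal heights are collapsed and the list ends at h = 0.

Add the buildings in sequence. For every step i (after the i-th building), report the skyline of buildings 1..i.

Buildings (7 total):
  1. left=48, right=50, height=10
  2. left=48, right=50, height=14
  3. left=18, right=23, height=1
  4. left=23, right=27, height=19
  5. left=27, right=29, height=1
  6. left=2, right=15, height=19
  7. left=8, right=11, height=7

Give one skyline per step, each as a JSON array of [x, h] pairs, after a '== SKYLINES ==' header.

== SKYLINES ==
[[48,10],[50,0]]
[[48,14],[50,0]]
[[18,1],[23,0],[48,14],[50,0]]
[[18,1],[23,19],[27,0],[48,14],[50,0]]
[[18,1],[23,19],[27,1],[29,0],[48,14],[50,0]]
[[2,19],[15,0],[18,1],[23,19],[27,1],[29,0],[48,14],[50,0]]
[[2,19],[15,0],[18,1],[23,19],[27,1],[29,0],[48,14],[50,0]]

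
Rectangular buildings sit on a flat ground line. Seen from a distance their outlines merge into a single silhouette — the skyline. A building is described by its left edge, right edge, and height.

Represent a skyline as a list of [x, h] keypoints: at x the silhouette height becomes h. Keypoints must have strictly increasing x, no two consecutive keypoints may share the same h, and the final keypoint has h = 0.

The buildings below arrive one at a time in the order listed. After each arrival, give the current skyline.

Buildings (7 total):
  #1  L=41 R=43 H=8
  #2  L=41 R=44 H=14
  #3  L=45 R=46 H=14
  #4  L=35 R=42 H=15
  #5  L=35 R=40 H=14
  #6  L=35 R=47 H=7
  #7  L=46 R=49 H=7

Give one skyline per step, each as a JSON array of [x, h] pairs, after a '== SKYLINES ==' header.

== SKYLINES ==
[[41,8],[43,0]]
[[41,14],[44,0]]
[[41,14],[44,0],[45,14],[46,0]]
[[35,15],[42,14],[44,0],[45,14],[46,0]]
[[35,15],[42,14],[44,0],[45,14],[46,0]]
[[35,15],[42,14],[44,7],[45,14],[46,7],[47,0]]
[[35,15],[42,14],[44,7],[45,14],[46,7],[49,0]]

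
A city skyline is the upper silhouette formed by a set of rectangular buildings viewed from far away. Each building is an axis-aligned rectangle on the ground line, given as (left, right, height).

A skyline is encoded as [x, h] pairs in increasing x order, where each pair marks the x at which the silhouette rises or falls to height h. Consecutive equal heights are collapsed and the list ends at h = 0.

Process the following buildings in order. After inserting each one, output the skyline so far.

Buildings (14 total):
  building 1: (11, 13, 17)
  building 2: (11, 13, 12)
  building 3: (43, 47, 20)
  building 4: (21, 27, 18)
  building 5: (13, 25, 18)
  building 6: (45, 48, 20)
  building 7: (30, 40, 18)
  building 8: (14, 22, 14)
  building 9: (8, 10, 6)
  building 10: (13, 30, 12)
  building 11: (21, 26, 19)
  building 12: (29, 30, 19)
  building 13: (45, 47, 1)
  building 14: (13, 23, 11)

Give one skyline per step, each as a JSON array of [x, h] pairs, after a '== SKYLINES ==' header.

== SKYLINES ==
[[11,17],[13,0]]
[[11,17],[13,0]]
[[11,17],[13,0],[43,20],[47,0]]
[[11,17],[13,0],[21,18],[27,0],[43,20],[47,0]]
[[11,17],[13,18],[27,0],[43,20],[47,0]]
[[11,17],[13,18],[27,0],[43,20],[48,0]]
[[11,17],[13,18],[27,0],[30,18],[40,0],[43,20],[48,0]]
[[11,17],[13,18],[27,0],[30,18],[40,0],[43,20],[48,0]]
[[8,6],[10,0],[11,17],[13,18],[27,0],[30,18],[40,0],[43,20],[48,0]]
[[8,6],[10,0],[11,17],[13,18],[27,12],[30,18],[40,0],[43,20],[48,0]]
[[8,6],[10,0],[11,17],[13,18],[21,19],[26,18],[27,12],[30,18],[40,0],[43,20],[48,0]]
[[8,6],[10,0],[11,17],[13,18],[21,19],[26,18],[27,12],[29,19],[30,18],[40,0],[43,20],[48,0]]
[[8,6],[10,0],[11,17],[13,18],[21,19],[26,18],[27,12],[29,19],[30,18],[40,0],[43,20],[48,0]]
[[8,6],[10,0],[11,17],[13,18],[21,19],[26,18],[27,12],[29,19],[30,18],[40,0],[43,20],[48,0]]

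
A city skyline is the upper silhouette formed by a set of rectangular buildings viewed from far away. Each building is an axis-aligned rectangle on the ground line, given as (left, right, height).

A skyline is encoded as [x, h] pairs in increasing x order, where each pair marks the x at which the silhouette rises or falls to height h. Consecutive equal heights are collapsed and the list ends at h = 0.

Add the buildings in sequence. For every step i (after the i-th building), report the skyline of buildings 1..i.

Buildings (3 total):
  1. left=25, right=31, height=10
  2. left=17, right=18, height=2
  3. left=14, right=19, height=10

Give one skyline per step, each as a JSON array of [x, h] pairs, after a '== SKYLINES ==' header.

== SKYLINES ==
[[25,10],[31,0]]
[[17,2],[18,0],[25,10],[31,0]]
[[14,10],[19,0],[25,10],[31,0]]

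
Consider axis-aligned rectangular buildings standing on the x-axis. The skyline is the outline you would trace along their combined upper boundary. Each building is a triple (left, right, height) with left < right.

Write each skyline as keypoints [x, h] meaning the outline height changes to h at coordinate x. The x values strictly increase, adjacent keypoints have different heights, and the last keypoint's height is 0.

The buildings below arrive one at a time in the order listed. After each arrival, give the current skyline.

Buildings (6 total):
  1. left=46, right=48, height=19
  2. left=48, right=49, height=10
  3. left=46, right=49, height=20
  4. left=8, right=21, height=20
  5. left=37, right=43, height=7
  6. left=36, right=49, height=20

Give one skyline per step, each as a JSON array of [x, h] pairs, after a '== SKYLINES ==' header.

== SKYLINES ==
[[46,19],[48,0]]
[[46,19],[48,10],[49,0]]
[[46,20],[49,0]]
[[8,20],[21,0],[46,20],[49,0]]
[[8,20],[21,0],[37,7],[43,0],[46,20],[49,0]]
[[8,20],[21,0],[36,20],[49,0]]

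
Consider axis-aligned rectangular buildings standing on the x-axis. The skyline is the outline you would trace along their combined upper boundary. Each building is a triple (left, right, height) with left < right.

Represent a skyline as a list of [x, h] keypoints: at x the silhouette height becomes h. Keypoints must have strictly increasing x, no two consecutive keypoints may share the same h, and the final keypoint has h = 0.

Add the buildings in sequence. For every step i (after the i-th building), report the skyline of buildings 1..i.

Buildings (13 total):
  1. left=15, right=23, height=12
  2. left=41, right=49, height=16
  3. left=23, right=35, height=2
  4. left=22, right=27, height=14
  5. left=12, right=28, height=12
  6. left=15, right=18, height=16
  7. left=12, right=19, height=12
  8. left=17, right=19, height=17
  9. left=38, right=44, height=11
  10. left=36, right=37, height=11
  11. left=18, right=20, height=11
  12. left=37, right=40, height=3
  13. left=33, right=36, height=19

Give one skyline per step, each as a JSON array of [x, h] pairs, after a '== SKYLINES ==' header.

== SKYLINES ==
[[15,12],[23,0]]
[[15,12],[23,0],[41,16],[49,0]]
[[15,12],[23,2],[35,0],[41,16],[49,0]]
[[15,12],[22,14],[27,2],[35,0],[41,16],[49,0]]
[[12,12],[22,14],[27,12],[28,2],[35,0],[41,16],[49,0]]
[[12,12],[15,16],[18,12],[22,14],[27,12],[28,2],[35,0],[41,16],[49,0]]
[[12,12],[15,16],[18,12],[22,14],[27,12],[28,2],[35,0],[41,16],[49,0]]
[[12,12],[15,16],[17,17],[19,12],[22,14],[27,12],[28,2],[35,0],[41,16],[49,0]]
[[12,12],[15,16],[17,17],[19,12],[22,14],[27,12],[28,2],[35,0],[38,11],[41,16],[49,0]]
[[12,12],[15,16],[17,17],[19,12],[22,14],[27,12],[28,2],[35,0],[36,11],[37,0],[38,11],[41,16],[49,0]]
[[12,12],[15,16],[17,17],[19,12],[22,14],[27,12],[28,2],[35,0],[36,11],[37,0],[38,11],[41,16],[49,0]]
[[12,12],[15,16],[17,17],[19,12],[22,14],[27,12],[28,2],[35,0],[36,11],[37,3],[38,11],[41,16],[49,0]]
[[12,12],[15,16],[17,17],[19,12],[22,14],[27,12],[28,2],[33,19],[36,11],[37,3],[38,11],[41,16],[49,0]]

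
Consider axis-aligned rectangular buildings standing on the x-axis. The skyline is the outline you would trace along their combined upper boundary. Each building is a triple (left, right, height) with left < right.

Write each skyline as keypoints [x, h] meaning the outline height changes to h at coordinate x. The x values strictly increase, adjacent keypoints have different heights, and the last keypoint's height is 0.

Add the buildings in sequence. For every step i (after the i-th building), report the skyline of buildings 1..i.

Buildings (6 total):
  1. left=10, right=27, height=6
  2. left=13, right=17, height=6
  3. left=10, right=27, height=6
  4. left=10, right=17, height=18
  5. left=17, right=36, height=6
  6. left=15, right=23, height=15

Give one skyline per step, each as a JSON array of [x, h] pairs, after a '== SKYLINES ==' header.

== SKYLINES ==
[[10,6],[27,0]]
[[10,6],[27,0]]
[[10,6],[27,0]]
[[10,18],[17,6],[27,0]]
[[10,18],[17,6],[36,0]]
[[10,18],[17,15],[23,6],[36,0]]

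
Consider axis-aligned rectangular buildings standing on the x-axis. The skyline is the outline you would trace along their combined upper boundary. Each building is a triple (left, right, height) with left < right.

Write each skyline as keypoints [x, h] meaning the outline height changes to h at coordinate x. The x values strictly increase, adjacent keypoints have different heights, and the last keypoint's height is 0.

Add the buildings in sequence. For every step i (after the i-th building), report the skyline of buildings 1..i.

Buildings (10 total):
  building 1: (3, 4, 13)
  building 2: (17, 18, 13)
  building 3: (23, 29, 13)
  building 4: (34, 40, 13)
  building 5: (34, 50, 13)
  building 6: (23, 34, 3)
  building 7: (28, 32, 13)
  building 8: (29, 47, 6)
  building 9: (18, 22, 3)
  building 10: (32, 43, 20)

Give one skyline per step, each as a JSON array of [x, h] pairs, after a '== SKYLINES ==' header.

== SKYLINES ==
[[3,13],[4,0]]
[[3,13],[4,0],[17,13],[18,0]]
[[3,13],[4,0],[17,13],[18,0],[23,13],[29,0]]
[[3,13],[4,0],[17,13],[18,0],[23,13],[29,0],[34,13],[40,0]]
[[3,13],[4,0],[17,13],[18,0],[23,13],[29,0],[34,13],[50,0]]
[[3,13],[4,0],[17,13],[18,0],[23,13],[29,3],[34,13],[50,0]]
[[3,13],[4,0],[17,13],[18,0],[23,13],[32,3],[34,13],[50,0]]
[[3,13],[4,0],[17,13],[18,0],[23,13],[32,6],[34,13],[50,0]]
[[3,13],[4,0],[17,13],[18,3],[22,0],[23,13],[32,6],[34,13],[50,0]]
[[3,13],[4,0],[17,13],[18,3],[22,0],[23,13],[32,20],[43,13],[50,0]]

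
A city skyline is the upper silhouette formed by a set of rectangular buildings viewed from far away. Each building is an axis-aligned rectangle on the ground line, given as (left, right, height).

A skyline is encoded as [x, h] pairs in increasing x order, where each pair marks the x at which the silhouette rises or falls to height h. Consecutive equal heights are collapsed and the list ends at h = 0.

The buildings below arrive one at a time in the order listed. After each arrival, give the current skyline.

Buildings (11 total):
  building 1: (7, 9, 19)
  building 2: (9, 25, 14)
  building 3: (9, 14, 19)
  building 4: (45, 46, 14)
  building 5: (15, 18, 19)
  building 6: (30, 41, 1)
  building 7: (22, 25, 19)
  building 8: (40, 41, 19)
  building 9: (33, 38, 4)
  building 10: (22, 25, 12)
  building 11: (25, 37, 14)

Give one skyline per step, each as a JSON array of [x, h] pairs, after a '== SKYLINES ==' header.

== SKYLINES ==
[[7,19],[9,0]]
[[7,19],[9,14],[25,0]]
[[7,19],[14,14],[25,0]]
[[7,19],[14,14],[25,0],[45,14],[46,0]]
[[7,19],[14,14],[15,19],[18,14],[25,0],[45,14],[46,0]]
[[7,19],[14,14],[15,19],[18,14],[25,0],[30,1],[41,0],[45,14],[46,0]]
[[7,19],[14,14],[15,19],[18,14],[22,19],[25,0],[30,1],[41,0],[45,14],[46,0]]
[[7,19],[14,14],[15,19],[18,14],[22,19],[25,0],[30,1],[40,19],[41,0],[45,14],[46,0]]
[[7,19],[14,14],[15,19],[18,14],[22,19],[25,0],[30,1],[33,4],[38,1],[40,19],[41,0],[45,14],[46,0]]
[[7,19],[14,14],[15,19],[18,14],[22,19],[25,0],[30,1],[33,4],[38,1],[40,19],[41,0],[45,14],[46,0]]
[[7,19],[14,14],[15,19],[18,14],[22,19],[25,14],[37,4],[38,1],[40,19],[41,0],[45,14],[46,0]]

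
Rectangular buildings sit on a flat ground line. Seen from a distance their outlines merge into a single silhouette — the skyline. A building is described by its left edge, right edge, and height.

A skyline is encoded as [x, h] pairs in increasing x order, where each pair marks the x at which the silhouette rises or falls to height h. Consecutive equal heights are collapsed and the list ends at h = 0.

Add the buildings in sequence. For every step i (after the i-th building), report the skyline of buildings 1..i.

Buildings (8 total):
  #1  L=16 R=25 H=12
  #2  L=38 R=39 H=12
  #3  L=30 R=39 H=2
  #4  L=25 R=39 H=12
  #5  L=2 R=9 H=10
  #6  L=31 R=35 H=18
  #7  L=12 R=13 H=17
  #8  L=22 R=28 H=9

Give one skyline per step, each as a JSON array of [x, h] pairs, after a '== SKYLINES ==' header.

== SKYLINES ==
[[16,12],[25,0]]
[[16,12],[25,0],[38,12],[39,0]]
[[16,12],[25,0],[30,2],[38,12],[39,0]]
[[16,12],[39,0]]
[[2,10],[9,0],[16,12],[39,0]]
[[2,10],[9,0],[16,12],[31,18],[35,12],[39,0]]
[[2,10],[9,0],[12,17],[13,0],[16,12],[31,18],[35,12],[39,0]]
[[2,10],[9,0],[12,17],[13,0],[16,12],[31,18],[35,12],[39,0]]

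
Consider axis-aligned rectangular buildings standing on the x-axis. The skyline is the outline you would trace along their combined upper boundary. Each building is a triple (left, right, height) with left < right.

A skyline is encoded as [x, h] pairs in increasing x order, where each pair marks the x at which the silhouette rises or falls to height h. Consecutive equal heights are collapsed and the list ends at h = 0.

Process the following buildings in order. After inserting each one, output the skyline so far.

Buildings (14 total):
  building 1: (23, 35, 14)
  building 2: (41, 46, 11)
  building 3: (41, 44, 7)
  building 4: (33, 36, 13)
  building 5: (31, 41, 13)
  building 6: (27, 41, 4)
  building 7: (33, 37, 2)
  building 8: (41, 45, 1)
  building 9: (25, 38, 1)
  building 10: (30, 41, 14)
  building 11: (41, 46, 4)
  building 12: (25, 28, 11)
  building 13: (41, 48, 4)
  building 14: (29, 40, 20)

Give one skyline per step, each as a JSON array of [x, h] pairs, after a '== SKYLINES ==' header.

== SKYLINES ==
[[23,14],[35,0]]
[[23,14],[35,0],[41,11],[46,0]]
[[23,14],[35,0],[41,11],[46,0]]
[[23,14],[35,13],[36,0],[41,11],[46,0]]
[[23,14],[35,13],[41,11],[46,0]]
[[23,14],[35,13],[41,11],[46,0]]
[[23,14],[35,13],[41,11],[46,0]]
[[23,14],[35,13],[41,11],[46,0]]
[[23,14],[35,13],[41,11],[46,0]]
[[23,14],[41,11],[46,0]]
[[23,14],[41,11],[46,0]]
[[23,14],[41,11],[46,0]]
[[23,14],[41,11],[46,4],[48,0]]
[[23,14],[29,20],[40,14],[41,11],[46,4],[48,0]]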